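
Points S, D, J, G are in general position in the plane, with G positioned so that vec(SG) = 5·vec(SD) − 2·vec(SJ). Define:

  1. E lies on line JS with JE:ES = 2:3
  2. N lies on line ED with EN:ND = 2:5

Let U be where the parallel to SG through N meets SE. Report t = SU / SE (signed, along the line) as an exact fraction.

t = 19/21

Choose coordinates S = (0, 0), D = (1, 0), J = (0, 1), G = (5, -2).
1. E lies on line JS with JE:ES = 2:3 ⇒ E = (0, 3/5)
2. N lies on line ED with EN:ND = 2:5 ⇒ N = (2/7, 3/7)
through N parallel to SG: direction (5, -2); meets SE at U = (0, 19/35)
U = S + t·(E−S) with t = 19/21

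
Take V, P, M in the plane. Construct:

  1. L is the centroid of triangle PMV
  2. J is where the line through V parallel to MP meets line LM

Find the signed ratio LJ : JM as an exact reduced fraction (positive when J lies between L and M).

LJ:JM = -2/3

Assign V = (0, 0), P = (1, 0), M = (0, 1) — the answer is frame-independent, so this choice is without loss of generality.
1. L is the centroid of triangle PMV ⇒ L = (1/3, 1/3)
2. J is where the line through V parallel to MP meets line LM ⇒ J = (1, -1)
J = L + t·(M−L) with t = -2, so LJ:JM = t:(1−t) = -2:3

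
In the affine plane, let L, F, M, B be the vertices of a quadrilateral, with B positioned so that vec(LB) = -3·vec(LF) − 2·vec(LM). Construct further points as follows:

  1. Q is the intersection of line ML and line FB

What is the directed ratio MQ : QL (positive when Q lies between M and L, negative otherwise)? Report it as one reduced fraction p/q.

Set L = (0, 0), F = (1, 0), M = (0, 1), B = (-3, -2); any affine frame gives the same invariant.
1. Q is the intersection of line ML and line FB ⇒ Q = (0, -1/2)
Q = M + t·(L−M) with t = 3/2, so MQ:QL = t:(1−t) = 3/2:-1/2

MQ:QL = -3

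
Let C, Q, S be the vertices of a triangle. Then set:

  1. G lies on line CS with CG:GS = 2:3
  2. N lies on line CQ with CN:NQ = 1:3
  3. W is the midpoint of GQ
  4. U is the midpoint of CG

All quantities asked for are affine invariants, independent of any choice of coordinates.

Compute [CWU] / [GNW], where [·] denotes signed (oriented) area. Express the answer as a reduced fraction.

Set C = (0, 0), Q = (1, 0), S = (0, 1); any affine frame gives the same invariant.
1. G lies on line CS with CG:GS = 2:3 ⇒ G = (0, 2/5)
2. N lies on line CQ with CN:NQ = 1:3 ⇒ N = (1/4, 0)
3. W is the midpoint of GQ ⇒ W = (1/2, 1/5)
4. U is the midpoint of CG ⇒ U = (0, 1/5)
2·[CWU] = 1/10, 2·[GNW] = 3/20
[CWU]:[GNW] = 1/10:3/20 = 2/3

[CWU]:[GNW] = 2/3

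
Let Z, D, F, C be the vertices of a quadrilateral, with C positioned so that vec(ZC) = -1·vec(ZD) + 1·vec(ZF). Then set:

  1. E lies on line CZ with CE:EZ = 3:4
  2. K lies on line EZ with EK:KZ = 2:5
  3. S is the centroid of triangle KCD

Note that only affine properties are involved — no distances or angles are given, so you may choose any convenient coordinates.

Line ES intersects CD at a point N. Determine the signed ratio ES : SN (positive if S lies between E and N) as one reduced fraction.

Assign Z = (0, 0), D = (1, 0), F = (0, 1), C = (-1, 1) — the answer is frame-independent, so this choice is without loss of generality.
1. E lies on line CZ with CE:EZ = 3:4 ⇒ E = (-4/7, 4/7)
2. K lies on line EZ with EK:KZ = 2:5 ⇒ K = (-20/49, 20/49)
3. S is the centroid of triangle KCD ⇒ S = (-20/147, 23/49)
line ES meets CD at N = (4/17, 13/34)
S = E + t·(N−E) with t = 34/63, so ES:SN = 34/63:29/63

ES:SN = 34/29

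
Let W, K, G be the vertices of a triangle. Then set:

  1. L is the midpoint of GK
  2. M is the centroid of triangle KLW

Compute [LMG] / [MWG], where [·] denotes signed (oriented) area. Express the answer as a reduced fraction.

[LMG]:[MWG] = 1/3

Work in coordinates with W = (0, 0), K = (1, 0), G = (0, 1).
1. L is the midpoint of GK ⇒ L = (1/2, 1/2)
2. M is the centroid of triangle KLW ⇒ M = (1/2, 1/6)
2·[LMG] = -1/6, 2·[MWG] = -1/2
[LMG]:[MWG] = -1/6:-1/2 = 1/3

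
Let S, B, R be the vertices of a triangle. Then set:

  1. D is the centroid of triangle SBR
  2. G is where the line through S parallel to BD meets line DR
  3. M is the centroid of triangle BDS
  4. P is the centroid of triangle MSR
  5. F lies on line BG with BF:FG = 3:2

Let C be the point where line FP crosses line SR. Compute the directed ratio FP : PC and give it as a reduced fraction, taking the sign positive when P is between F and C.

FP:PC = 22/5

Work in coordinates with S = (0, 0), B = (1, 0), R = (0, 1).
1. D is the centroid of triangle SBR ⇒ D = (1/3, 1/3)
2. G is where the line through S parallel to BD meets line DR ⇒ G = (2/3, -1/3)
3. M is the centroid of triangle BDS ⇒ M = (4/9, 1/9)
4. P is the centroid of triangle MSR ⇒ P = (4/27, 10/27)
5. F lies on line BG with BF:FG = 3:2 ⇒ F = (4/5, -1/5)
line FP meets SR at C = (0, 1/2)
P = F + t·(C−F) with t = 22/27, so FP:PC = 22/27:5/27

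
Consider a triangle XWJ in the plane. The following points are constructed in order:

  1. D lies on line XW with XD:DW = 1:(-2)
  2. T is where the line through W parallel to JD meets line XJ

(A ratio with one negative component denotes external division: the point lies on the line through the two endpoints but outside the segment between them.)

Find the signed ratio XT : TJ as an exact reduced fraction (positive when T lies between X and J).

XT:TJ = -1/2

Work in coordinates with X = (0, 0), W = (1, 0), J = (0, 1).
1. D lies on line XW with XD:DW = 1:(-2) ⇒ D = (-1, 0)
2. T is where the line through W parallel to JD meets line XJ ⇒ T = (0, -1)
T = X + t·(J−X) with t = -1, so XT:TJ = t:(1−t) = -1:2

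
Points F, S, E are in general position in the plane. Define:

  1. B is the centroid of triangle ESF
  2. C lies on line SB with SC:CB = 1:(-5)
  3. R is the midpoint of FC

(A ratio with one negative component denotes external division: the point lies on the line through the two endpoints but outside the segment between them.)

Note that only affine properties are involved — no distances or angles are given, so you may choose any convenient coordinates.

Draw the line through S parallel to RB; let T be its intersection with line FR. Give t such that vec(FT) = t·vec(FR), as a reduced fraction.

Work in coordinates with F = (0, 0), S = (1, 0), E = (0, 1).
1. B is the centroid of triangle ESF ⇒ B = (1/3, 1/3)
2. C lies on line SB with SC:CB = 1:(-5) ⇒ C = (7/6, -1/12)
3. R is the midpoint of FC ⇒ R = (7/12, -1/24)
through S parallel to RB: direction (-1/4, 3/8); meets FR at T = (21/20, -3/40)
T = F + t·(R−F) with t = 9/5

t = 9/5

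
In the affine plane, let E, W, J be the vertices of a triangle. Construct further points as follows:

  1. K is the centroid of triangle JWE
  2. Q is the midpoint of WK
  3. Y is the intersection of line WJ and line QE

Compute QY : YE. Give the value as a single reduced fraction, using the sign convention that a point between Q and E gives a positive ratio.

Set E = (0, 0), W = (1, 0), J = (0, 1); any affine frame gives the same invariant.
1. K is the centroid of triangle JWE ⇒ K = (1/3, 1/3)
2. Q is the midpoint of WK ⇒ Q = (2/3, 1/6)
3. Y is the intersection of line WJ and line QE ⇒ Y = (4/5, 1/5)
Y = Q + t·(E−Q) with t = -1/5, so QY:YE = t:(1−t) = -1/5:6/5

QY:YE = -1/6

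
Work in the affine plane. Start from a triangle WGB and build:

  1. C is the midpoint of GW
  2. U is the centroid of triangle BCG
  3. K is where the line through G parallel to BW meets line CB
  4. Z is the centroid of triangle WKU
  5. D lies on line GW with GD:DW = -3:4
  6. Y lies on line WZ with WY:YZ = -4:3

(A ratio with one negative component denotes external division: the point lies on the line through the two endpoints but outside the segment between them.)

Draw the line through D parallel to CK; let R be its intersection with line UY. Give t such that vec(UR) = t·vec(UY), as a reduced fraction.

Set W = (0, 0), G = (1, 0), B = (0, 1); any affine frame gives the same invariant.
1. C is the midpoint of GW ⇒ C = (1/2, 0)
2. U is the centroid of triangle BCG ⇒ U = (1/2, 1/3)
3. K is where the line through G parallel to BW meets line CB ⇒ K = (1, -1)
4. Z is the centroid of triangle WKU ⇒ Z = (1/2, -2/9)
5. D lies on line GW with GD:DW = -3:4 ⇒ D = (4, 0)
6. Y lies on line WZ with WY:YZ = -4:3 ⇒ Y = (2, -8/9)
through D parallel to CK: direction (1/2, -1); meets UY at R = (49/8, -17/4)
R = U + t·(Y−U) with t = 15/4

t = 15/4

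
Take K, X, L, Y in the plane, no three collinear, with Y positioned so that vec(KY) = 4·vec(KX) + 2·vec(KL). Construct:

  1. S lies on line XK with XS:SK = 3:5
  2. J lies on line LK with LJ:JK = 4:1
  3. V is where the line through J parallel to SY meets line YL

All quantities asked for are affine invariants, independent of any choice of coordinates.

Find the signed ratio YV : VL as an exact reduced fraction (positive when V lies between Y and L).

Set K = (0, 0), X = (1, 0), L = (0, 1), Y = (4, 2); any affine frame gives the same invariant.
1. S lies on line XK with XS:SK = 3:5 ⇒ S = (5/8, 0)
2. J lies on line LK with LJ:JK = 4:1 ⇒ J = (0, 1/5)
3. V is where the line through J parallel to SY meets line YL ⇒ V = (432/185, 293/185)
V = Y + t·(L−Y) with t = 77/185, so YV:VL = t:(1−t) = 77/185:108/185

YV:VL = 77/108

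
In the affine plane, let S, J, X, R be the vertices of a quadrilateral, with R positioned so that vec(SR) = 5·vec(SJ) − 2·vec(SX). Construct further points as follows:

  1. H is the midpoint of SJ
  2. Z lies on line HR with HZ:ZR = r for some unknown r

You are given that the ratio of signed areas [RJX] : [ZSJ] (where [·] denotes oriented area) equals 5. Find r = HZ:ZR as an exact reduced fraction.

r = 1/4

Choose coordinates S = (0, 0), J = (1, 0), X = (0, 1), R = (5, -2).
1. H is the midpoint of SJ ⇒ H = (1/2, 0)
2. With HZ:ZR = r, write λ = r/(r+1) so Z = H + λ·(R−H); Z is affine-linear in λ
Every point depending on Z is an affine combination of Z and λ-independent points, so each such coordinate is linear in λ; the λ² term in each signed area is a multiple of (R−H)×(R−H) = 0, so 2·[RJX] and 2·[ZSJ] are each linear in λ. Evaluating at λ=0 and λ=1:
  2·[RJX] = -2,   2·[ZSJ] = -2·λ
So [RJX]:[ZSJ] = (-2) / (-2·λ). Setting this equal to 5:
  -2 = 5·(-2·λ)  ⇒  λ = 1/5
Then r = λ/(1−λ) = (1/5)/(4/5) = 1/4. Check: with r = 1/4, Z = (7/5, -2/5) and [RJX]:[ZSJ] = 5 as required.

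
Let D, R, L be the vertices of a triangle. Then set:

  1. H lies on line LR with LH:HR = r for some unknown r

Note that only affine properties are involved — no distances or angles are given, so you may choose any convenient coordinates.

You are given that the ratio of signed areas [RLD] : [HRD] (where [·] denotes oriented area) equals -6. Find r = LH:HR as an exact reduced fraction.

Assign D = (0, 0), R = (1, 0), L = (0, 1) — the answer is frame-independent, so this choice is without loss of generality.
1. With LH:HR = r, write λ = r/(r+1) so H = L + λ·(R−L); H is affine-linear in λ
Every point depending on H is an affine combination of H and λ-independent points, so each such coordinate is linear in λ; the λ² term in each signed area is a multiple of (R−L)×(R−L) = 0, so 2·[RLD] and 2·[HRD] are each linear in λ. Evaluating at λ=0 and λ=1:
  2·[RLD] = 1,   2·[HRD] = λ − 1
So [RLD]:[HRD] = (1) / (λ − 1). Setting this equal to -6:
  1 = -6·(λ − 1)  ⇒  λ = 5/6
Then r = λ/(1−λ) = (5/6)/(1/6) = 5. Check: with r = 5, H = (5/6, 1/6) and [RLD]:[HRD] = -6 as required.

r = 5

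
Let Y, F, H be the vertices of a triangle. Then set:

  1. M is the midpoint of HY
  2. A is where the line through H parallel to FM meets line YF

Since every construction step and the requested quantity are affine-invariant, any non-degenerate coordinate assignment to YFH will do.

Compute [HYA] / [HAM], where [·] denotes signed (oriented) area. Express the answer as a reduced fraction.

[HYA]:[HAM] = -2

Assign Y = (0, 0), F = (1, 0), H = (0, 1) — the answer is frame-independent, so this choice is without loss of generality.
1. M is the midpoint of HY ⇒ M = (0, 1/2)
2. A is where the line through H parallel to FM meets line YF ⇒ A = (2, 0)
2·[HYA] = 2, 2·[HAM] = -1
[HYA]:[HAM] = 2:-1 = -2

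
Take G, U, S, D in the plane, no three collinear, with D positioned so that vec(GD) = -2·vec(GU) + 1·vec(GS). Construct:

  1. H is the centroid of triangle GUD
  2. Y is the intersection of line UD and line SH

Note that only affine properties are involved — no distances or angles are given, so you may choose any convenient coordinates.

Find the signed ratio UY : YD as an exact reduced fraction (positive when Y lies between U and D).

Set G = (0, 0), U = (1, 0), S = (0, 1), D = (-2, 1); any affine frame gives the same invariant.
1. H is the centroid of triangle GUD ⇒ H = (-1/3, 1/3)
2. Y is the intersection of line UD and line SH ⇒ Y = (-2/7, 3/7)
Y = U + t·(D−U) with t = 3/7, so UY:YD = t:(1−t) = 3/7:4/7

UY:YD = 3/4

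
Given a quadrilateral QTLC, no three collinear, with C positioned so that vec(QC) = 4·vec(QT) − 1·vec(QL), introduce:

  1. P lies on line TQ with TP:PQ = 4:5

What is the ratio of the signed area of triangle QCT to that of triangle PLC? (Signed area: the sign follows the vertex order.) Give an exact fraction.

[QCT]:[PLC] = -9/26

Assign Q = (0, 0), T = (1, 0), L = (0, 1), C = (4, -1) — the answer is frame-independent, so this choice is without loss of generality.
1. P lies on line TQ with TP:PQ = 4:5 ⇒ P = (5/9, 0)
2·[QCT] = 1, 2·[PLC] = -26/9
[QCT]:[PLC] = 1:-26/9 = -9/26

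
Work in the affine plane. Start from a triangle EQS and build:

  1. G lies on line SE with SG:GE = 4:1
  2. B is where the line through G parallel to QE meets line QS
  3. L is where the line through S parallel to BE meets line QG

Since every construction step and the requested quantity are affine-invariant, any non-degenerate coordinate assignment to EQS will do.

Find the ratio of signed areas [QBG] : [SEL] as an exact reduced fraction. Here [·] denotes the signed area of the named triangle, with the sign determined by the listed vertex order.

Work in coordinates with E = (0, 0), Q = (1, 0), S = (0, 1).
1. G lies on line SE with SG:GE = 4:1 ⇒ G = (0, 1/5)
2. B is where the line through G parallel to QE meets line QS ⇒ B = (4/5, 1/5)
3. L is where the line through S parallel to BE meets line QG ⇒ L = (-16/9, 5/9)
2·[QBG] = 4/25, 2·[SEL] = -16/9
[QBG]:[SEL] = 4/25:-16/9 = -9/100

[QBG]:[SEL] = -9/100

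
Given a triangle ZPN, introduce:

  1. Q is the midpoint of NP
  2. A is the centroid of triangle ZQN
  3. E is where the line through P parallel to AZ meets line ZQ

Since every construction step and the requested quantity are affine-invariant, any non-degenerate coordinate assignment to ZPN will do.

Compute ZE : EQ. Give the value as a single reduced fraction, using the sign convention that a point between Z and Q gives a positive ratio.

ZE:EQ = -3/2

Set Z = (0, 0), P = (1, 0), N = (0, 1); any affine frame gives the same invariant.
1. Q is the midpoint of NP ⇒ Q = (1/2, 1/2)
2. A is the centroid of triangle ZQN ⇒ A = (1/6, 1/2)
3. E is where the line through P parallel to AZ meets line ZQ ⇒ E = (3/2, 3/2)
E = Z + t·(Q−Z) with t = 3, so ZE:EQ = t:(1−t) = 3:-2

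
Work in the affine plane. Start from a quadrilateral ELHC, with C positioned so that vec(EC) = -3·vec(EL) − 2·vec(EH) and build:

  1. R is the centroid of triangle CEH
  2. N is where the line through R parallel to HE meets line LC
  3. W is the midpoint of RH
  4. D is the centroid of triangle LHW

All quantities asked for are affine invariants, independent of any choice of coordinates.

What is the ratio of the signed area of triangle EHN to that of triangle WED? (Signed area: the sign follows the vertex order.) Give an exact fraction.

Work in coordinates with E = (0, 0), L = (1, 0), H = (0, 1), C = (-3, -2).
1. R is the centroid of triangle CEH ⇒ R = (-1, -1/3)
2. N is where the line through R parallel to HE meets line LC ⇒ N = (-1, -1)
3. W is the midpoint of RH ⇒ W = (-1/2, 1/3)
4. D is the centroid of triangle LHW ⇒ D = (1/6, 4/9)
2·[EHN] = 1, 2·[WED] = 5/18
[EHN]:[WED] = 1:5/18 = 18/5

[EHN]:[WED] = 18/5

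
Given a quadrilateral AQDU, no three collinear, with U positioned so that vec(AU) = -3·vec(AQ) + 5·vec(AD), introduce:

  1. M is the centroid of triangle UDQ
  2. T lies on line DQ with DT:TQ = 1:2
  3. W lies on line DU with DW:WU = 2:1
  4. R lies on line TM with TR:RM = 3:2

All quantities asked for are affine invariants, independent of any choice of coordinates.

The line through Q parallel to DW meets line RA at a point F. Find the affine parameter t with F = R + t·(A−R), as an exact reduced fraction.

Choose coordinates A = (0, 0), Q = (1, 0), D = (0, 1), U = (-3, 5).
1. M is the centroid of triangle UDQ ⇒ M = (-2/3, 2)
2. T lies on line DQ with DT:TQ = 1:2 ⇒ T = (1/3, 2/3)
3. W lies on line DU with DW:WU = 2:1 ⇒ W = (-2, 11/3)
4. R lies on line TM with TR:RM = 3:2 ⇒ R = (-4/15, 22/15)
through Q parallel to DW: direction (-2, 8/3); meets RA at F = (-8/25, 44/25)
F = R + t·(A−R) with t = -1/5

t = -1/5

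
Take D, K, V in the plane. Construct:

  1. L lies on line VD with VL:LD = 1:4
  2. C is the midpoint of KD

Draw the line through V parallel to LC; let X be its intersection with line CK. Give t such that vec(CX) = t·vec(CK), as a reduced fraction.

Work in coordinates with D = (0, 0), K = (1, 0), V = (0, 1).
1. L lies on line VD with VL:LD = 1:4 ⇒ L = (0, 4/5)
2. C is the midpoint of KD ⇒ C = (1/2, 0)
through V parallel to LC: direction (1/2, -4/5); meets CK at X = (5/8, 0)
X = C + t·(K−C) with t = 1/4

t = 1/4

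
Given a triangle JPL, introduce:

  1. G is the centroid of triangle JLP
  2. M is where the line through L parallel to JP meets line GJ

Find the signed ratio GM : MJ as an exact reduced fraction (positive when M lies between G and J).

GM:MJ = -2/3

Choose coordinates J = (0, 0), P = (1, 0), L = (0, 1).
1. G is the centroid of triangle JLP ⇒ G = (1/3, 1/3)
2. M is where the line through L parallel to JP meets line GJ ⇒ M = (1, 1)
M = G + t·(J−G) with t = -2, so GM:MJ = t:(1−t) = -2:3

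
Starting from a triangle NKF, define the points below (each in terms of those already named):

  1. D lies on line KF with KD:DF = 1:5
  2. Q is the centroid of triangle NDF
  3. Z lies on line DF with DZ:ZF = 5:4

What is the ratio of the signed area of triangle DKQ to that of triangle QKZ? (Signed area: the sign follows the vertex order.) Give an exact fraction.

Work in coordinates with N = (0, 0), K = (1, 0), F = (0, 1).
1. D lies on line KF with KD:DF = 1:5 ⇒ D = (5/6, 1/6)
2. Q is the centroid of triangle NDF ⇒ Q = (5/18, 7/18)
3. Z lies on line DF with DZ:ZF = 5:4 ⇒ Z = (10/27, 17/27)
2·[DKQ] = -1/18, 2·[QKZ] = 17/81
[DKQ]:[QKZ] = -1/18:17/81 = -9/34

[DKQ]:[QKZ] = -9/34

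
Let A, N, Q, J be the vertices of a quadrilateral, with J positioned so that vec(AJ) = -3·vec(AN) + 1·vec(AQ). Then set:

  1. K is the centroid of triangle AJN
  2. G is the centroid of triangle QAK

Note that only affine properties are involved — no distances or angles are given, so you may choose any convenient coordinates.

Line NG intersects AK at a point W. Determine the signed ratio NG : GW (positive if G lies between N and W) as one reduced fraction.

NG:GW = 1/2

Assign A = (0, 0), N = (1, 0), Q = (0, 1), J = (-3, 1) — the answer is frame-independent, so this choice is without loss of generality.
1. K is the centroid of triangle AJN ⇒ K = (-2/3, 1/3)
2. G is the centroid of triangle QAK ⇒ G = (-2/9, 4/9)
line NG meets AK at W = (-8/3, 4/3)
G = N + t·(W−N) with t = 1/3, so NG:GW = 1/3:2/3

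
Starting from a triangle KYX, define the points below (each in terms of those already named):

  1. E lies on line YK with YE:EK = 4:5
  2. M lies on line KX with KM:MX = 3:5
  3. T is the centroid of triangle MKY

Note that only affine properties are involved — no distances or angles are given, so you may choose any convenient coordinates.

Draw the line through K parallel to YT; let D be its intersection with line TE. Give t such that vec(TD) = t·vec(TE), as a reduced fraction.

Work in coordinates with K = (0, 0), Y = (1, 0), X = (0, 1).
1. E lies on line YK with YE:EK = 4:5 ⇒ E = (5/9, 0)
2. M lies on line KX with KM:MX = 3:5 ⇒ M = (0, 3/8)
3. T is the centroid of triangle MKY ⇒ T = (1/3, 1/8)
through K parallel to YT: direction (-2/3, 1/8); meets TE at D = (5/6, -5/32)
D = T + t·(E−T) with t = 9/4

t = 9/4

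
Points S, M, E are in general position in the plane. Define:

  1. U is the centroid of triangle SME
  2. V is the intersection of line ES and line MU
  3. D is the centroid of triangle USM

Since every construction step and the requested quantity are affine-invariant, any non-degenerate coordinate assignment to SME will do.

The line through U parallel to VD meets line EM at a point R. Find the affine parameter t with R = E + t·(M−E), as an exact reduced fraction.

Choose coordinates S = (0, 0), M = (1, 0), E = (0, 1).
1. U is the centroid of triangle SME ⇒ U = (1/3, 1/3)
2. V is the intersection of line ES and line MU ⇒ V = (0, 1/2)
3. D is the centroid of triangle USM ⇒ D = (4/9, 1/9)
through U parallel to VD: direction (4/9, -7/18); meets EM at R = (3, -2)
R = E + t·(M−E) with t = 3

t = 3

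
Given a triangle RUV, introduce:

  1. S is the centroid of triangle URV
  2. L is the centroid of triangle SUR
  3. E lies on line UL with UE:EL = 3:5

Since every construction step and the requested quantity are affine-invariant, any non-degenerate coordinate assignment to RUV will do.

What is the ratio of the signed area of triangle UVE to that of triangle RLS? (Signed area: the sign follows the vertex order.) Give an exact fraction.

Set R = (0, 0), U = (1, 0), V = (0, 1); any affine frame gives the same invariant.
1. S is the centroid of triangle URV ⇒ S = (1/3, 1/3)
2. L is the centroid of triangle SUR ⇒ L = (4/9, 1/9)
3. E lies on line UL with UE:EL = 3:5 ⇒ E = (19/24, 1/24)
2·[UVE] = 1/6, 2·[RLS] = 1/9
[UVE]:[RLS] = 1/6:1/9 = 3/2

[UVE]:[RLS] = 3/2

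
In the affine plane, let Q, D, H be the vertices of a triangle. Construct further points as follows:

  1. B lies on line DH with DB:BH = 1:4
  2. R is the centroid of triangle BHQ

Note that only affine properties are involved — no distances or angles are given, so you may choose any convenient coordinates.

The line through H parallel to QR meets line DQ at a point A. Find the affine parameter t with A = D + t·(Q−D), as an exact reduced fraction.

Assign Q = (0, 0), D = (1, 0), H = (0, 1) — the answer is frame-independent, so this choice is without loss of generality.
1. B lies on line DH with DB:BH = 1:4 ⇒ B = (4/5, 1/5)
2. R is the centroid of triangle BHQ ⇒ R = (4/15, 2/5)
through H parallel to QR: direction (4/15, 2/5); meets DQ at A = (-2/3, 0)
A = D + t·(Q−D) with t = 5/3

t = 5/3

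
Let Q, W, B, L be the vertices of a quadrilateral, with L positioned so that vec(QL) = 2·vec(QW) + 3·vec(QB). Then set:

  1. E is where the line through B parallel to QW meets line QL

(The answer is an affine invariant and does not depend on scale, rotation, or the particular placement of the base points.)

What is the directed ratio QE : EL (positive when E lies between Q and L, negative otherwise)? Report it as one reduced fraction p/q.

QE:EL = 1/2

Set Q = (0, 0), W = (1, 0), B = (0, 1), L = (2, 3); any affine frame gives the same invariant.
1. E is where the line through B parallel to QW meets line QL ⇒ E = (2/3, 1)
E = Q + t·(L−Q) with t = 1/3, so QE:EL = t:(1−t) = 1/3:2/3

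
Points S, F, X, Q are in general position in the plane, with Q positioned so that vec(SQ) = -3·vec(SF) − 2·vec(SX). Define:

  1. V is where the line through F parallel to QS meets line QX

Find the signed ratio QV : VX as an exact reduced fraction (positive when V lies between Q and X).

Set S = (0, 0), F = (1, 0), X = (0, 1), Q = (-3, -2); any affine frame gives the same invariant.
1. V is where the line through F parallel to QS meets line QX ⇒ V = (-5, -4)
V = Q + t·(X−Q) with t = -2/3, so QV:VX = t:(1−t) = -2/3:5/3

QV:VX = -2/5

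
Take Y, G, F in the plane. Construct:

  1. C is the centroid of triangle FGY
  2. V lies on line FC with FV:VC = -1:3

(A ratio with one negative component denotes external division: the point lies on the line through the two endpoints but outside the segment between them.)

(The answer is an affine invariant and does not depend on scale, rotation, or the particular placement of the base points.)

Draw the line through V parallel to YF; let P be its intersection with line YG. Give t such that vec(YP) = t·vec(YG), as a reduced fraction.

Set Y = (0, 0), G = (1, 0), F = (0, 1); any affine frame gives the same invariant.
1. C is the centroid of triangle FGY ⇒ C = (1/3, 1/3)
2. V lies on line FC with FV:VC = -1:3 ⇒ V = (-1/6, 4/3)
through V parallel to YF: direction (0, 1); meets YG at P = (-1/6, 0)
P = Y + t·(G−Y) with t = -1/6

t = -1/6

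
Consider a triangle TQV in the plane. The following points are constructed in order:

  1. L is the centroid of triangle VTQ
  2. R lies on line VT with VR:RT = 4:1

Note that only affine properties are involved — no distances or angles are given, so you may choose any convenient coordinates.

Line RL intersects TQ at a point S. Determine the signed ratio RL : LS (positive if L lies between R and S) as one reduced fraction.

RL:LS = -2/5

Assign T = (0, 0), Q = (1, 0), V = (0, 1) — the answer is frame-independent, so this choice is without loss of generality.
1. L is the centroid of triangle VTQ ⇒ L = (1/3, 1/3)
2. R lies on line VT with VR:RT = 4:1 ⇒ R = (0, 1/5)
line RL meets TQ at S = (-1/2, 0)
L = R + t·(S−R) with t = -2/3, so RL:LS = -2/3:5/3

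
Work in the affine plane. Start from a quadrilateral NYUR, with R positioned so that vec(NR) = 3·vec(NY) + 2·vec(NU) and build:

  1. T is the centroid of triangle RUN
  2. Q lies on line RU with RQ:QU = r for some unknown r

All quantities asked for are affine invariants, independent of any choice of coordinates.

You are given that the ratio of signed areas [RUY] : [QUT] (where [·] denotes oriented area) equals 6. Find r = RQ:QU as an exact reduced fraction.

r = 1/2

Choose coordinates N = (0, 0), Y = (1, 0), U = (0, 1), R = (3, 2).
1. T is the centroid of triangle RUN ⇒ T = (1, 1)
2. With RQ:QU = r, write λ = r/(r+1) so Q = R + λ·(U−R); Q is affine-linear in λ
Every point depending on Q is an affine combination of Q and λ-independent points, so each such coordinate is linear in λ; the λ² term in each signed area is a multiple of (U−R)×(U−R) = 0, so 2·[RUY] and 2·[QUT] are each linear in λ. Evaluating at λ=0 and λ=1:
  2·[RUY] = 4,   2·[QUT] = −λ + 1
So [RUY]:[QUT] = (4) / (−λ + 1). Setting this equal to 6:
  4 = 6·(−λ + 1)  ⇒  λ = 1/3
Then r = λ/(1−λ) = (1/3)/(2/3) = 1/2. Check: with r = 1/2, Q = (2, 5/3) and [RUY]:[QUT] = 6 as required.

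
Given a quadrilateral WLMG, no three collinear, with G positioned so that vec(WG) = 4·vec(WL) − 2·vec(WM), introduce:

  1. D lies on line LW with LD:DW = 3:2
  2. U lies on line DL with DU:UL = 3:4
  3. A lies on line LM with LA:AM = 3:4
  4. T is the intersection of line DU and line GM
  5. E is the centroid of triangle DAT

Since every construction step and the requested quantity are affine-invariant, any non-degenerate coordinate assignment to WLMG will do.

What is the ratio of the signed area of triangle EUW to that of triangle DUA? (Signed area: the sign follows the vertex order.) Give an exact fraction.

Choose coordinates W = (0, 0), L = (1, 0), M = (0, 1), G = (4, -2).
1. D lies on line LW with LD:DW = 3:2 ⇒ D = (2/5, 0)
2. U lies on line DL with DU:UL = 3:4 ⇒ U = (23/35, 0)
3. A lies on line LM with LA:AM = 3:4 ⇒ A = (4/7, 3/7)
4. T is the intersection of line DU and line GM ⇒ T = (4/3, 0)
5. E is the centroid of triangle DAT ⇒ E = (242/315, 1/7)
2·[EUW] = -23/245, 2·[DUA] = 27/245
[EUW]:[DUA] = -23/245:27/245 = -23/27

[EUW]:[DUA] = -23/27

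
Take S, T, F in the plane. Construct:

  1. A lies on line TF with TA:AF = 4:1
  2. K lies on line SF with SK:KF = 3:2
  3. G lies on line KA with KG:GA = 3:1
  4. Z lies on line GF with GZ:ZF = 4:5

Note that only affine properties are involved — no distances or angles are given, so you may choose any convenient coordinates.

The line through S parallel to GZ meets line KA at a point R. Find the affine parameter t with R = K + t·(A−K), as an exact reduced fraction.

Assign S = (0, 0), T = (1, 0), F = (0, 1) — the answer is frame-independent, so this choice is without loss of generality.
1. A lies on line TF with TA:AF = 4:1 ⇒ A = (1/5, 4/5)
2. K lies on line SF with SK:KF = 3:2 ⇒ K = (0, 3/5)
3. G lies on line KA with KG:GA = 3:1 ⇒ G = (3/20, 3/4)
4. Z lies on line GF with GZ:ZF = 4:5 ⇒ Z = (1/12, 31/36)
through S parallel to GZ: direction (-1/15, 1/9); meets KA at R = (-9/40, 3/8)
R = K + t·(A−K) with t = -9/8

t = -9/8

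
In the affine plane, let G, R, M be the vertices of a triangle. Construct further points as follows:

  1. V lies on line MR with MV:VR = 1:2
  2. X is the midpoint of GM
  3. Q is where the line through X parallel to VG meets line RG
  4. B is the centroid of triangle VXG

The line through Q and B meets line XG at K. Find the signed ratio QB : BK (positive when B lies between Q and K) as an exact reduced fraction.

Choose coordinates G = (0, 0), R = (1, 0), M = (0, 1).
1. V lies on line MR with MV:VR = 1:2 ⇒ V = (1/3, 2/3)
2. X is the midpoint of GM ⇒ X = (0, 1/2)
3. Q is where the line through X parallel to VG meets line RG ⇒ Q = (-1/4, 0)
4. B is the centroid of triangle VXG ⇒ B = (1/9, 7/18)
line QB meets XG at K = (0, 7/26)
B = Q + t·(K−Q) with t = 13/9, so QB:BK = 13/9:-4/9

QB:BK = -13/4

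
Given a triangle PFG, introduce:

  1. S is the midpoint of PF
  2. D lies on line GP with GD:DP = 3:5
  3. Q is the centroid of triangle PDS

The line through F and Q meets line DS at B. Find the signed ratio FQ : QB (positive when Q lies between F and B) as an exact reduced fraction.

FQ:QB = -4

Choose coordinates P = (0, 0), F = (1, 0), G = (0, 1).
1. S is the midpoint of PF ⇒ S = (1/2, 0)
2. D lies on line GP with GD:DP = 3:5 ⇒ D = (0, 5/8)
3. Q is the centroid of triangle PDS ⇒ Q = (1/6, 5/24)
line FQ meets DS at B = (3/8, 5/32)
Q = F + t·(B−F) with t = 4/3, so FQ:QB = 4/3:-1/3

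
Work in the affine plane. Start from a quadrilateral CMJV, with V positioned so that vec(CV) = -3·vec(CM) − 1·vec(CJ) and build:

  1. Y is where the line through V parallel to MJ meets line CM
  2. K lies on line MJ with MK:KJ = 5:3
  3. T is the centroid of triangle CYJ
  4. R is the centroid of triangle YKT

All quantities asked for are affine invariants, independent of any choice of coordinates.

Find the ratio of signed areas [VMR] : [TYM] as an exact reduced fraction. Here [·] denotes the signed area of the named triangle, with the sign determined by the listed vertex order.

Work in coordinates with C = (0, 0), M = (1, 0), J = (0, 1), V = (-3, -1).
1. Y is where the line through V parallel to MJ meets line CM ⇒ Y = (-4, 0)
2. K lies on line MJ with MK:KJ = 5:3 ⇒ K = (3/8, 5/8)
3. T is the centroid of triangle CYJ ⇒ T = (-4/3, 1/3)
4. R is the centroid of triangle YKT ⇒ R = (-119/72, 23/72)
2·[VMR] = 283/72, 2·[TYM] = 5/3
[VMR]:[TYM] = 283/72:5/3 = 283/120

[VMR]:[TYM] = 283/120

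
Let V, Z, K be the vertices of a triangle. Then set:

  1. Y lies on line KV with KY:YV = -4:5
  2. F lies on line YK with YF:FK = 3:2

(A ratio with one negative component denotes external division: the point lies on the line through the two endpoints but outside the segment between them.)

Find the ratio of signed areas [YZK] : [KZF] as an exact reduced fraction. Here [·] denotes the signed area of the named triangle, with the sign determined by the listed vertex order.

[YZK]:[KZF] = -5/2

Assign V = (0, 0), Z = (1, 0), K = (0, 1) — the answer is frame-independent, so this choice is without loss of generality.
1. Y lies on line KV with KY:YV = -4:5 ⇒ Y = (0, 5)
2. F lies on line YK with YF:FK = 3:2 ⇒ F = (0, 13/5)
2·[YZK] = -4, 2·[KZF] = 8/5
[YZK]:[KZF] = -4:8/5 = -5/2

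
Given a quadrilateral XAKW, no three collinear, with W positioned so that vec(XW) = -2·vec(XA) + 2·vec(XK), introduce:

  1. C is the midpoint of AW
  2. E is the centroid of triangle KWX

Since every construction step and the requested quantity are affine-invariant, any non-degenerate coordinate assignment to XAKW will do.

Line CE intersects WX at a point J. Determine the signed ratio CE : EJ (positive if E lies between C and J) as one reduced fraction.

Work in coordinates with X = (0, 0), A = (1, 0), K = (0, 1), W = (-2, 2).
1. C is the midpoint of AW ⇒ C = (-1/2, 1)
2. E is the centroid of triangle KWX ⇒ E = (-2/3, 1)
line CE meets WX at J = (-1, 1)
E = C + t·(J−C) with t = 1/3, so CE:EJ = 1/3:2/3

CE:EJ = 1/2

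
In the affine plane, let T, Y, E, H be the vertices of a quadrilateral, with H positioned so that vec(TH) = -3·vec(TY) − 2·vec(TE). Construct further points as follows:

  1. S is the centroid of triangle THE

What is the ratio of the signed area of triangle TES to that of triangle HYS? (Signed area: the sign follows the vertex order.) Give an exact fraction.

Work in coordinates with T = (0, 0), Y = (1, 0), E = (0, 1), H = (-3, -2).
1. S is the centroid of triangle THE ⇒ S = (-1, -1/3)
2·[TES] = 1, 2·[HYS] = 8/3
[TES]:[HYS] = 1:8/3 = 3/8

[TES]:[HYS] = 3/8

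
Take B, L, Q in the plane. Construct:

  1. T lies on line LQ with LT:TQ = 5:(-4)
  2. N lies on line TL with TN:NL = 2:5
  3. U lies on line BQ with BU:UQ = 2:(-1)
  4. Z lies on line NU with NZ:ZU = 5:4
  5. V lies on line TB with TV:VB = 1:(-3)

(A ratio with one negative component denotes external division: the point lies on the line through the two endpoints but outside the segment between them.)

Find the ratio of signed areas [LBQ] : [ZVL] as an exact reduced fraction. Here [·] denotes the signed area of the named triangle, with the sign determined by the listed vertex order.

[LBQ]:[ZVL] = -126/355

Set B = (0, 0), L = (1, 0), Q = (0, 1); any affine frame gives the same invariant.
1. T lies on line LQ with LT:TQ = 5:(-4) ⇒ T = (-4, 5)
2. N lies on line TL with TN:NL = 2:5 ⇒ N = (-18/7, 25/7)
3. U lies on line BQ with BU:UQ = 2:(-1) ⇒ U = (0, 2)
4. Z lies on line NU with NZ:ZU = 5:4 ⇒ Z = (-8/7, 170/63)
5. V lies on line TB with TV:VB = 1:(-3) ⇒ V = (-6, 15/2)
2·[LBQ] = -1, 2·[ZVL] = 355/126
[LBQ]:[ZVL] = -1:355/126 = -126/355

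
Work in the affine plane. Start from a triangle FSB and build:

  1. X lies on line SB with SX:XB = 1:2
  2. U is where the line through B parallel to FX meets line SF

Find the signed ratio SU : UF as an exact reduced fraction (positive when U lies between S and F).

SU:UF = -3/2

Work in coordinates with F = (0, 0), S = (1, 0), B = (0, 1).
1. X lies on line SB with SX:XB = 1:2 ⇒ X = (2/3, 1/3)
2. U is where the line through B parallel to FX meets line SF ⇒ U = (-2, 0)
U = S + t·(F−S) with t = 3, so SU:UF = t:(1−t) = 3:-2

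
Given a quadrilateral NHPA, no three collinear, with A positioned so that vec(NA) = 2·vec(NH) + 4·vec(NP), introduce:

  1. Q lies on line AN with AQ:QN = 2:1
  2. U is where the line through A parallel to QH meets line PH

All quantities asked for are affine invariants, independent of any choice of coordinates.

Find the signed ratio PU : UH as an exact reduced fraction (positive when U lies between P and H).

Set N = (0, 0), H = (1, 0), P = (0, 1), A = (2, 4); any affine frame gives the same invariant.
1. Q lies on line AN with AQ:QN = 2:1 ⇒ Q = (2/3, 4/3)
2. U is where the line through A parallel to QH meets line PH ⇒ U = (11/3, -8/3)
U = P + t·(H−P) with t = 11/3, so PU:UH = t:(1−t) = 11/3:-8/3

PU:UH = -11/8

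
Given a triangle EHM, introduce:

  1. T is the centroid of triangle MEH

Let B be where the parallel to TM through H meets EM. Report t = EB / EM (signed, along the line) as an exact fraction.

t = 2

Assign E = (0, 0), H = (1, 0), M = (0, 1) — the answer is frame-independent, so this choice is without loss of generality.
1. T is the centroid of triangle MEH ⇒ T = (1/3, 1/3)
through H parallel to TM: direction (-1/3, 2/3); meets EM at B = (0, 2)
B = E + t·(M−E) with t = 2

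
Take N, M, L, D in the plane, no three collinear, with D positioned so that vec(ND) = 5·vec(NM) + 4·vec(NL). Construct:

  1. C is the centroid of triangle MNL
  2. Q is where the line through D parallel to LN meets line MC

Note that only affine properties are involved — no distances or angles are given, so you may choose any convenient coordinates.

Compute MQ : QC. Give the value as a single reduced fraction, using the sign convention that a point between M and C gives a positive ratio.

MQ:QC = -6/7

Set N = (0, 0), M = (1, 0), L = (0, 1), D = (5, 4); any affine frame gives the same invariant.
1. C is the centroid of triangle MNL ⇒ C = (1/3, 1/3)
2. Q is where the line through D parallel to LN meets line MC ⇒ Q = (5, -2)
Q = M + t·(C−M) with t = -6, so MQ:QC = t:(1−t) = -6:7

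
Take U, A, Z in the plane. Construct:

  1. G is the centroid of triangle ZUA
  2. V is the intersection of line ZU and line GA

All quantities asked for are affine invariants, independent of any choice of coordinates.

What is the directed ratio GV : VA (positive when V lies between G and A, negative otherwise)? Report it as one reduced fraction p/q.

Choose coordinates U = (0, 0), A = (1, 0), Z = (0, 1).
1. G is the centroid of triangle ZUA ⇒ G = (1/3, 1/3)
2. V is the intersection of line ZU and line GA ⇒ V = (0, 1/2)
V = G + t·(A−G) with t = -1/2, so GV:VA = t:(1−t) = -1/2:3/2

GV:VA = -1/3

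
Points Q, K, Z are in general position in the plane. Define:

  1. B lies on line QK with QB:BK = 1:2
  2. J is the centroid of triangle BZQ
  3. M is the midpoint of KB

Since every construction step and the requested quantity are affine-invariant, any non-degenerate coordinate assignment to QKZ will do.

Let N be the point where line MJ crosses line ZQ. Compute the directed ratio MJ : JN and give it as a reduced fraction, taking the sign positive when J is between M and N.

MJ:JN = 5

Work in coordinates with Q = (0, 0), K = (1, 0), Z = (0, 1).
1. B lies on line QK with QB:BK = 1:2 ⇒ B = (1/3, 0)
2. J is the centroid of triangle BZQ ⇒ J = (1/9, 1/3)
3. M is the midpoint of KB ⇒ M = (2/3, 0)
line MJ meets ZQ at N = (0, 2/5)
J = M + t·(N−M) with t = 5/6, so MJ:JN = 5/6:1/6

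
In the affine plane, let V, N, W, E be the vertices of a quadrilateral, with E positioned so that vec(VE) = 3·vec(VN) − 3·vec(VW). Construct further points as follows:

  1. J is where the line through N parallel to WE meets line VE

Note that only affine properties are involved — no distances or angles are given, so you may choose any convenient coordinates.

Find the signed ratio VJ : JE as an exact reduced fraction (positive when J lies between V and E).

Set V = (0, 0), N = (1, 0), W = (0, 1), E = (3, -3); any affine frame gives the same invariant.
1. J is where the line through N parallel to WE meets line VE ⇒ J = (4, -4)
J = V + t·(E−V) with t = 4/3, so VJ:JE = t:(1−t) = 4/3:-1/3

VJ:JE = -4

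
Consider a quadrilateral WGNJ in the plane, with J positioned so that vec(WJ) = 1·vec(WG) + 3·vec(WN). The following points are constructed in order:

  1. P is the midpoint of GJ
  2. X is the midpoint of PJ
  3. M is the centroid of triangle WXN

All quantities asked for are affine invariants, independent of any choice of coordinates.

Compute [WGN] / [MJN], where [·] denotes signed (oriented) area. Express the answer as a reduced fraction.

Assign W = (0, 0), G = (1, 0), N = (0, 1), J = (1, 3) — the answer is frame-independent, so this choice is without loss of generality.
1. P is the midpoint of GJ ⇒ P = (1, 3/2)
2. X is the midpoint of PJ ⇒ X = (1, 9/4)
3. M is the centroid of triangle WXN ⇒ M = (1/3, 13/12)
2·[WGN] = 1, 2·[MJN] = 7/12
[WGN]:[MJN] = 1:7/12 = 12/7

[WGN]:[MJN] = 12/7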